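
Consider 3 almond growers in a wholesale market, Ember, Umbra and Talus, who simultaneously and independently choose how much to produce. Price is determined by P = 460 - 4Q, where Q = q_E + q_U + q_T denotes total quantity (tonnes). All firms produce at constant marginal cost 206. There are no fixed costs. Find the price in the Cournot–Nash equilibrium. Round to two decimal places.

269.50

Each firm earns π_i = (460 - 4Q)q_i - 206q_i.
First-order condition (treating rivals' output as given): 254 - 8q_i - 4·Σ_{j≠i} q_j = 0.
By symmetry each firm produces the same amount; substituting Σ_{j≠i} q_j = 2q_i yields q_i = 254/16 = 127/8.
Total output Q = 381/8, so price P = 460 - 4·(381/8) = 539/2.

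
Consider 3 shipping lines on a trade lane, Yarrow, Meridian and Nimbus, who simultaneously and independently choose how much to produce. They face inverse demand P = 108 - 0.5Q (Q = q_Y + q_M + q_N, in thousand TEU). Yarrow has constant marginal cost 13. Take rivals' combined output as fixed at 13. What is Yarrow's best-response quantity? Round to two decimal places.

With rivals' combined output fixed at 13, Yarrow's profit is π_Y = (108 - (1/2)·13 - (1/2)q_Y)q_Y - (13q_Y) = (203/2 - (1/2)q_Y)q_Y - (13q_Y).
∂π_Y/∂q_Y = 177/2 - q_Y = 0, so q_Y = 177/2.

88.50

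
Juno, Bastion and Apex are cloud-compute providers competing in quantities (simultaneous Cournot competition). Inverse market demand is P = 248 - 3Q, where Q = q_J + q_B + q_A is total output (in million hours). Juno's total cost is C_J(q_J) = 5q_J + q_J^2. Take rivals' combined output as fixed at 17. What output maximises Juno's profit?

With rivals' combined output fixed at 17, Juno's profit is π_J = (248 - 3·17 - 3q_J)q_J - (5q_J + q_J²) = (197 - 3q_J)q_J - (5q_J + q_J²).
∂π_J/∂q_J = 192 - 8q_J = 0, so q_J = 24.

24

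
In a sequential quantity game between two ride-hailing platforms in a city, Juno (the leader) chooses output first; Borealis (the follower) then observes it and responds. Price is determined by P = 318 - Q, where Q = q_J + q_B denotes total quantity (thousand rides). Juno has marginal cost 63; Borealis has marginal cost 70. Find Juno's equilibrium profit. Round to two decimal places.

8580.50

Solve by backward induction. Given q_J, the follower Borealis maximises π_B = (318 - q_J - q_B)q_B - 70q_B.
∂π_B/∂q_B = 248 - q_J - 2q_B = 0 gives the reaction function q_B = (248 - q_J)/2.
Juno substitutes q_B(q_J) into its own profit: π_J = q_J(318 - q_J - (248 - q_J)/2) - 63q_J = (194 - (1/2)q_J)q_J - 63q_J.
The leader's first-order condition 131 - q_J = 0 yields q_J = 131.
Then q_B = (248 - 131)/2 = 117/2.
Price P = 318 - 379/2 = 257/2.
Juno's profit: (257/2 - 63)·131 = 8580.5000.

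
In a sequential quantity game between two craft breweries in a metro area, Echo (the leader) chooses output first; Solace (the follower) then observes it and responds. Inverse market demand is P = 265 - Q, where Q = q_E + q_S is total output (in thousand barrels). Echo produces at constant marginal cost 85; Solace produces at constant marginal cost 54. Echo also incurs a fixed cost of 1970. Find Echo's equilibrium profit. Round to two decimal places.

805.13

Solve by backward induction. Given q_E, the follower Solace maximises π_S = (265 - q_E - q_S)q_S - 54q_S.
∂π_S/∂q_S = 211 - q_E - 2q_S = 0 gives the reaction function q_S = (211 - q_E)/2.
Echo substitutes q_S(q_E) into its own profit: π_E = q_E(265 - q_E - (211 - q_E)/2) - 85q_E = (319/2 - (1/2)q_E)q_E - 85q_E.
Maximising: ∂π_E/∂q_E = 149/2 - q_E = 0, giving q_E = 149/2.
Then q_S = (211 - 149/2)/2 = 273/4.
Price P = 265 - 571/4 = 489/4.
Echo's profit: (489/4 - 85)·(149/2) - 1970 = 805.1250.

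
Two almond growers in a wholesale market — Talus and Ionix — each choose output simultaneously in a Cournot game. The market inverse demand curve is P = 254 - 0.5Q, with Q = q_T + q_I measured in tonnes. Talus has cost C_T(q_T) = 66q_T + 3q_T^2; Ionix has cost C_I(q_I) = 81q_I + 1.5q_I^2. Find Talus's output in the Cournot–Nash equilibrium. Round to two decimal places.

Talus's profit: π_T = (254 - 0.5Q)q_T - (66q_T + 3q_T²). Setting ∂π_T/∂q_T = 0: 188 - 7q_T - (1/2)(q_I) = 0.
Ionix's first-order condition: 173 - 4q_I - (1/2)(q_T) = 0.
Best responses: q_T = (188 - (1/2)q_I)/7, q_I = (173 - (1/2)q_T)/4.
Substituting one into the other gives q_T = 23.9820 and q_I = 40.2523.

23.98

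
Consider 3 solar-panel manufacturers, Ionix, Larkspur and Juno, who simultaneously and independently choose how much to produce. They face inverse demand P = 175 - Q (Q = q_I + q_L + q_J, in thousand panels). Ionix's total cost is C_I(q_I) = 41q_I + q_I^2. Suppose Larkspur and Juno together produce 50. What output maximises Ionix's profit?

With rivals' combined output fixed at 50, Ionix's profit is π_I = (175 - 50 - q_I)q_I - (41q_I + q_I²) = (125 - q_I)q_I - (41q_I + q_I²).
∂π_I/∂q_I = 84 - 4q_I = 0, so q_I = 21.

21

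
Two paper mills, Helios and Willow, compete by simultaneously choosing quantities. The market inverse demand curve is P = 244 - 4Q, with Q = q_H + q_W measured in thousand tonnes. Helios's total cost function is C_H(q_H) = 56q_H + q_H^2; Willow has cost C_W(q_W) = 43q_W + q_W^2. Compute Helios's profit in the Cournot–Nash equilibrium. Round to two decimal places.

Helios's profit: π_H = (244 - 4Q)q_H - (56q_H + q_H²). Setting ∂π_H/∂q_H = 0: 188 - 10q_H - 4(q_W) = 0.
Willow's first-order condition: 201 - 10q_W - 4(q_H) = 0.
Best responses: q_H = (188 - 4q_W)/10, q_W = (201 - 4q_H)/10.
Solving the pair: q_H = 269/21, q_W = 629/42.
Price P = 244 - 4·(389/14) = 930/7.
Helios's profit: (930/7)·(269/21) - 56·(269/21) - (269/21)² = 820.4195.

820.42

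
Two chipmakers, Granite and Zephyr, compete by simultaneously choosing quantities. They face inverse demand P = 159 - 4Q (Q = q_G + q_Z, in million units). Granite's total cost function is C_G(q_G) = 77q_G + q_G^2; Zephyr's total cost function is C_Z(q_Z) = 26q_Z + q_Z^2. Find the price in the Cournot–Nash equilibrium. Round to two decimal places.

97.57

Granite's profit: π_G = (159 - 4Q)q_G - (77q_G + q_G²). Setting ∂π_G/∂q_G = 0: 82 - 10q_G - 4(q_Z) = 0.
Zephyr's profit: π_Z = (159 - 4Q)q_Z - (26q_Z + q_Z²). Setting ∂π_Z/∂q_Z = 0: 133 - 10q_Z - 4(q_G) = 0.
Rearranging gives the reaction functions q_G = (82 - 4q_Z)/10 and q_Z = (133 - 4q_G)/10.
Solving the pair: q_G = 24/7, q_Z = 167/14.
Total output Q = 215/14, so price P = 159 - 4·(215/14) = 683/7.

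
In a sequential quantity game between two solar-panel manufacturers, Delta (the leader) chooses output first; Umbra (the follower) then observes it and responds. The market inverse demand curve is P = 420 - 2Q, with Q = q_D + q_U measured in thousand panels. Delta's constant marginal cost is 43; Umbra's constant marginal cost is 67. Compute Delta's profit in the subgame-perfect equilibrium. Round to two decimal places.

10050.06

The follower Umbra best-responds to any q_D: π_U = (420 - 2Q)q_U - 67q_U.
Follower FOC: 353 - 2q_D - 4q_U = 0, so q_U(q_D) = (353 - 2q_D)/4.
The leader anticipates this reaction. Substituting into P = 420 - 2Q gives P = 487/2 - q_D, so π_D = (487/2 - q_D)q_D - 43q_D.
Leader FOC: 401/2 - 2q_D = 0, so q_D = 401/4.
Then q_U = (353 - 2·(401/4))/4 = 305/8.
Price P = 420 - 2·(1107/8) = 573/4.
Delta's profit: (573/4 - 43)·(401/4) = 10050.0625.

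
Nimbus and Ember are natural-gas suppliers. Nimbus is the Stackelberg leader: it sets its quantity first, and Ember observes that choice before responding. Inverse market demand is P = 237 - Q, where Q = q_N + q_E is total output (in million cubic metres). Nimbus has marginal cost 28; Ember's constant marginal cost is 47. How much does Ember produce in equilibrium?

The follower Ember best-responds to any q_N: π_E = (237 - Q)q_E - 47q_E.
Follower FOC: 190 - q_N - 2q_E = 0, so q_E(q_N) = (190 - q_N)/2.
Nimbus substitutes q_E(q_N) into its own profit: π_N = q_N(237 - q_N - (190 - q_N)/2) - 28q_N = (142 - (1/2)q_N)q_N - 28q_N.
The leader's first-order condition 114 - q_N = 0 yields q_N = 114.
Then q_E = (190 - 114)/2 = 38.

38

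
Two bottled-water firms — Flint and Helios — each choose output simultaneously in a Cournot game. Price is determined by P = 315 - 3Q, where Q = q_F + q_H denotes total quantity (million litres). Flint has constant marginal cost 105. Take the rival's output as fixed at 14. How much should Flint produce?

28

With the rival's output fixed at 14, Flint's profit is π_F = (315 - 3·14 - 3q_F)q_F - (105q_F) = (273 - 3q_F)q_F - (105q_F).
∂π_F/∂q_F = 168 - 6q_F = 0, so q_F = 28.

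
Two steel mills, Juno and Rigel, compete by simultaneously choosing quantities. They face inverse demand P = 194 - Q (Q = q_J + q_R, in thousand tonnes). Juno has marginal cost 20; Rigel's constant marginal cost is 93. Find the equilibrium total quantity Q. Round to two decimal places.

91.67

Juno's profit: π_J = (194 - Q)q_J - (20q_J). Setting ∂π_J/∂q_J = 0: 174 - 2q_J - (q_R) = 0.
Rigel's first-order condition: 101 - 2q_R - (q_J) = 0.
Best responses: q_J = (174 - q_R)/2, q_R = (101 - q_J)/2.
Substituting one into the other gives q_J = 247/3 and q_R = 28/3.
Total output Q = 247/3 + 28/3 = 275/3.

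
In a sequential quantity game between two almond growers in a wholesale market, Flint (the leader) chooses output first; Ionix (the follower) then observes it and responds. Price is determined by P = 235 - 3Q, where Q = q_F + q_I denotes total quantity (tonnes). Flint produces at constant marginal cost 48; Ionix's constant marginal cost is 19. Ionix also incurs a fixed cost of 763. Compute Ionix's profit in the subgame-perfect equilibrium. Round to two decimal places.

The follower Ionix best-responds to any q_F: π_I = (235 - 3Q)q_I - 19q_I.
Setting the follower's marginal profit to zero, 216 - 3q_F - 6q_I = 0, i.e. q_I = (216 - 3q_F)/6.
The leader anticipates this reaction. Substituting into P = 235 - 3Q gives P = 127 - (3/2)q_F, so π_F = (127 - (3/2)q_F)q_F - 48q_F.
Leader FOC: 79 - 3q_F = 0, so q_F = 79/3.
Then q_I = (216 - 3·(79/3))/6 = 137/6.
Price P = 235 - 3·(295/6) = 175/2.
Ionix's profit: (175/2 - 19)·(137/6) - 763 = 801.0833.

801.08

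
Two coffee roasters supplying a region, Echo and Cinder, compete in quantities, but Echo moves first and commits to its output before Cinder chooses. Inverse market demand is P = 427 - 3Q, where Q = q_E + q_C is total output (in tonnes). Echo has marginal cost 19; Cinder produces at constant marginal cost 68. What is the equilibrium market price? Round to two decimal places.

133.25

The follower Cinder best-responds to any q_E: π_C = (427 - 3Q)q_C - 68q_C.
Setting the follower's marginal profit to zero, 359 - 3q_E - 6q_C = 0, i.e. q_C = (359 - 3q_E)/6.
The leader anticipates this reaction. Substituting into P = 427 - 3Q gives P = 495/2 - (3/2)q_E, so π_E = (495/2 - (3/2)q_E)q_E - 19q_E.
Leader FOC: 457/2 - 3q_E = 0, so q_E = 457/6.
Then q_C = (359 - 3·(457/6))/6 = 87/4.
Total output Q = 1175/12, so price P = 427 - 3·(1175/12) = 533/4.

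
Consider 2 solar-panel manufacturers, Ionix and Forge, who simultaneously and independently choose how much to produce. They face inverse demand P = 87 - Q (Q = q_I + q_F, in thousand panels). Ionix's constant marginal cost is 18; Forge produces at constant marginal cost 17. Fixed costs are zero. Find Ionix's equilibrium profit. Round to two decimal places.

513.78

Ionix's profit: π_I = (87 - Q)q_I - (18q_I). Setting ∂π_I/∂q_I = 0: 69 - 2q_I - (q_F) = 0.
Forge's profit: π_F = (87 - Q)q_F - (17q_F). Setting ∂π_F/∂q_F = 0: 70 - 2q_F - (q_I) = 0.
Best responses: q_I = (69 - q_F)/2, q_F = (70 - q_I)/2.
Substituting one into the other gives q_I = 68/3 and q_F = 71/3.
Price P = 87 - 139/3 = 122/3.
Ionix's profit: (122/3 - 18)·(68/3) = 513.7778.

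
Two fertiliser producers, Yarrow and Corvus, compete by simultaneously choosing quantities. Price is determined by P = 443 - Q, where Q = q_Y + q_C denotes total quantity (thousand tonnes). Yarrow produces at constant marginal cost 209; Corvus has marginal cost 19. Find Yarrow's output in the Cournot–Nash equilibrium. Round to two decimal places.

14.67

Yarrow's profit: π_Y = (443 - Q)q_Y - (209q_Y). Setting ∂π_Y/∂q_Y = 0: 234 - 2q_Y - (q_C) = 0.
Corvus's profit: π_C = (443 - Q)q_C - (19q_C). Setting ∂π_C/∂q_C = 0: 424 - 2q_C - (q_Y) = 0.
So q_Y = (234 - q_C)/2 and q_C = (424 - q_Y)/2.
Substituting one into the other gives q_Y = 44/3 and q_C = 614/3.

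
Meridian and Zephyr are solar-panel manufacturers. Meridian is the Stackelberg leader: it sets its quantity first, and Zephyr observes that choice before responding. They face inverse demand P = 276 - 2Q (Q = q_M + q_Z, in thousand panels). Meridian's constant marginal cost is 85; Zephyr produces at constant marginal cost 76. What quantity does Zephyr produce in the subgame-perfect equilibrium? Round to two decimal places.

Solve by backward induction. Given q_M, the follower Zephyr maximises π_Z = (276 - 2q_M - 2q_Z)q_Z - 76q_Z.
∂π_Z/∂q_Z = 200 - 2q_M - 4q_Z = 0 gives the reaction function q_Z = (200 - 2q_M)/4.
Meridian substitutes q_Z(q_M) into its own profit: π_M = q_M(276 - 2q_M - (200 - 2q_M)/2) - 85q_M = (176 - q_M)q_M - 85q_M.
Leader FOC: 91 - 2q_M = 0, so q_M = 91/2.
Then q_Z = (200 - 2·(91/2))/4 = 109/4.

27.25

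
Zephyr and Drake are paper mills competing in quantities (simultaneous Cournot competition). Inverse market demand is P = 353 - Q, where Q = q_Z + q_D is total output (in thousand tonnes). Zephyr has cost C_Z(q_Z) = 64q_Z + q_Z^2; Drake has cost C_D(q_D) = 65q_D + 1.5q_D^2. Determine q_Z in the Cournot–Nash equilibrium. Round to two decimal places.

60.89

Zephyr's profit: π_Z = (353 - Q)q_Z - (64q_Z + q_Z²). Setting ∂π_Z/∂q_Z = 0: 289 - 4q_Z - (q_D) = 0.
Drake's profit: π_D = (353 - Q)q_D - (65q_D + (3/2)q_D²). Setting ∂π_D/∂q_D = 0: 288 - 5q_D - (q_Z) = 0.
Best responses: q_Z = (289 - q_D)/4, q_D = (288 - q_Z)/5.
Substituting one into the other gives q_Z = 1157/19 and q_D = 863/19.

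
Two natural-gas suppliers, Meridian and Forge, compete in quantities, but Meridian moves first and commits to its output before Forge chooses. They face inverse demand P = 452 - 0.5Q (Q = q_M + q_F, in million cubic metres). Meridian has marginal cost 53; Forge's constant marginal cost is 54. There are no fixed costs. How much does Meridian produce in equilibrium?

400

The follower Forge best-responds to any q_M: π_F = (452 - 0.5Q)q_F - 54q_F.
∂π_F/∂q_F = 398 - (1/2)q_M - q_F = 0 gives the reaction function q_F = (398 - (1/2)q_M).
Meridian substitutes q_F(q_M) into its own profit: π_M = q_M(452 - (1/2)q_M - (398 - (1/2)q_M)/2) - 53q_M = (253 - (1/4)q_M)q_M - 53q_M.
The leader's first-order condition 200 - (1/2)q_M = 0 yields q_M = 400.
Then q_F = (398 - (1/2)·400) = 198.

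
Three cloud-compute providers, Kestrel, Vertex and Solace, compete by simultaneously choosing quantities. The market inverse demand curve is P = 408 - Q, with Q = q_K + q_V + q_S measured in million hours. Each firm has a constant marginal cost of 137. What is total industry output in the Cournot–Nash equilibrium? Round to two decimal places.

Each firm earns π_i = (408 - Q)q_i - 137q_i.
Setting ∂π_i/∂q_i = 0 with rivals' quantities fixed: 271 - 2q_i - Σ_{j≠i} q_j = 0.
With identical firms every q_j equals q_i, so Σ_{j≠i} q_j = 2q_i and 271 = 4q_i, giving q_i = 271/4.
Total output Q = 271/4 + 271/4 + 271/4 = 813/4.

203.25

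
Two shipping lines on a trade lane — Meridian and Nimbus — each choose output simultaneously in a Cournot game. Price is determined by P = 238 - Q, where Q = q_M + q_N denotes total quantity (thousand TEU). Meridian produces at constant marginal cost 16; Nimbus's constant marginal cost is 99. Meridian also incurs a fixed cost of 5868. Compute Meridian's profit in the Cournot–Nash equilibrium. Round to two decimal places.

4468.11

Meridian's profit: π_M = (238 - Q)q_M - (16q_M). Setting ∂π_M/∂q_M = 0: 222 - 2q_M - (q_N) = 0.
Nimbus's profit: π_N = (238 - Q)q_N - (99q_N). Setting ∂π_N/∂q_N = 0: 139 - 2q_N - (q_M) = 0.
Rearranging gives the reaction functions q_M = (222 - q_N)/2 and q_N = (139 - q_M)/2.
Solving the pair: q_M = 305/3, q_N = 56/3.
Price P = 238 - 361/3 = 353/3.
Meridian's profit: (353/3 - 16)·(305/3) - 5868 = 4468.1111.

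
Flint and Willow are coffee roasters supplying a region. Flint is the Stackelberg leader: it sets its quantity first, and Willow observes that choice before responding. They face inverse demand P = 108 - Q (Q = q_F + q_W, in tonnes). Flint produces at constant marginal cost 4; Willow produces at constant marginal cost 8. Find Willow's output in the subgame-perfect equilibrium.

23

Solve by backward induction. Given q_F, the follower Willow maximises π_W = (108 - q_F - q_W)q_W - 8q_W.
Follower FOC: 100 - q_F - 2q_W = 0, so q_W(q_F) = (100 - q_F)/2.
Flint substitutes q_W(q_F) into its own profit: π_F = q_F(108 - q_F - (100 - q_F)/2) - 4q_F = (58 - (1/2)q_F)q_F - 4q_F.
Leader FOC: 54 - q_F = 0, so q_F = 54.
Then q_W = (100 - 54)/2 = 23.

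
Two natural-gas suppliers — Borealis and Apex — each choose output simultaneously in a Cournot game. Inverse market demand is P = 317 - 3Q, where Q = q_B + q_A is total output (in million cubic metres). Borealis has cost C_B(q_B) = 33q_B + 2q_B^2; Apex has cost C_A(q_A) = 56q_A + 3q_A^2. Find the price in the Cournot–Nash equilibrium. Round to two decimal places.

Borealis's profit: π_B = (317 - 3Q)q_B - (33q_B + 2q_B²). Setting ∂π_B/∂q_B = 0: 284 - 10q_B - 3(q_A) = 0.
Apex's profit: π_A = (317 - 3Q)q_A - (56q_A + 3q_A²). Setting ∂π_A/∂q_A = 0: 261 - 12q_A - 3(q_B) = 0.
So q_B = (284 - 3q_A)/10 and q_A = (261 - 3q_B)/12.
Substituting one into the other gives q_B = 875/37 and q_A = 586/37.
Total output Q = 1461/37, so price P = 317 - 3·(1461/37) = 198.5405.

198.54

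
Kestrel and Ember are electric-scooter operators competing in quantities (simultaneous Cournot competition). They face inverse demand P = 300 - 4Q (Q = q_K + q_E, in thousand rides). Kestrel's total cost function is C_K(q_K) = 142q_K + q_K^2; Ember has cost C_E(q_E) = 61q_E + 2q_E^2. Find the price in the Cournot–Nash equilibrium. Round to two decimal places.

Kestrel's profit: π_K = (300 - 4Q)q_K - (142q_K + q_K²). Setting ∂π_K/∂q_K = 0: 158 - 10q_K - 4(q_E) = 0.
Ember's first-order condition: 239 - 12q_E - 4(q_K) = 0.
Rearranging gives the reaction functions q_K = (158 - 4q_E)/10 and q_E = (239 - 4q_K)/12.
Substituting one into the other gives q_K = 235/26 and q_E = 879/52.
Total output Q = 1349/52, so price P = 300 - 4·(1349/52) = 196.2308.

196.23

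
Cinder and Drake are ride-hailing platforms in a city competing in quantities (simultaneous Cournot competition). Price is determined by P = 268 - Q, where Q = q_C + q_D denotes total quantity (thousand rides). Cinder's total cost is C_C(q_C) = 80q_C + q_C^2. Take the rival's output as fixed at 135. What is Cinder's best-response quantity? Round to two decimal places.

With the rival's output fixed at 135, Cinder's profit is π_C = (268 - 135 - q_C)q_C - (80q_C + q_C²) = (133 - q_C)q_C - (80q_C + q_C²).
∂π_C/∂q_C = 53 - 4q_C = 0, so q_C = 53/4.

13.25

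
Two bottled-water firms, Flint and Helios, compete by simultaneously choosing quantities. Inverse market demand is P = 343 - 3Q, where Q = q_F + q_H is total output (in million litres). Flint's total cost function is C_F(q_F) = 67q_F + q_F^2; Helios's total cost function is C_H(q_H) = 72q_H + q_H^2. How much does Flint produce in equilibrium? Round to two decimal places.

25.36

Flint's profit: π_F = (343 - 3Q)q_F - (67q_F + q_F²). Setting ∂π_F/∂q_F = 0: 276 - 8q_F - 3(q_H) = 0.
Helios's profit: π_H = (343 - 3Q)q_H - (72q_H + q_H²). Setting ∂π_H/∂q_H = 0: 271 - 8q_H - 3(q_F) = 0.
Best responses: q_F = (276 - 3q_H)/8, q_H = (271 - 3q_F)/8.
Solving the pair: q_F = 279/11, q_H = 268/11.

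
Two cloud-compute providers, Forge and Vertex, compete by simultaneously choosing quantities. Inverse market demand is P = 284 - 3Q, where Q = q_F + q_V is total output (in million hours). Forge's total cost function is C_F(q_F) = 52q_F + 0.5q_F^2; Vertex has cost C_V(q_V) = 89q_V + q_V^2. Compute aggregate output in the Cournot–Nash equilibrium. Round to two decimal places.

41.28

Forge's profit: π_F = (284 - 3Q)q_F - (52q_F + (1/2)q_F²). Setting ∂π_F/∂q_F = 0: 232 - 7q_F - 3(q_V) = 0.
Vertex's first-order condition: 195 - 8q_V - 3(q_F) = 0.
Best responses: q_F = (232 - 3q_V)/7, q_V = (195 - 3q_F)/8.
Solving the pair: q_F = 1271/47, q_V = 669/47.
Total output Q = 1271/47 + 669/47 = 1940/47.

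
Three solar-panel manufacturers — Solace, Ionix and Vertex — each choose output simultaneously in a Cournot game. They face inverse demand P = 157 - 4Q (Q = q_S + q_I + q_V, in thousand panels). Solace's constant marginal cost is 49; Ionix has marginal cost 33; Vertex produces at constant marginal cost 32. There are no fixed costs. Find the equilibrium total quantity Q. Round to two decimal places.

22.31

Solace's profit: π_S = (157 - 4Q)q_S - (49q_S). Setting ∂π_S/∂q_S = 0: 108 - 8q_S - 4(q_I + q_V) = 0.
Ionix's first-order condition: 124 - 8q_I - 4(q_S + q_V) = 0.
Vertex's profit: π_V = (157 - 4Q)q_V - (32q_V). Setting ∂π_V/∂q_V = 0: 125 - 8q_V - 4(q_S + q_I) = 0.
Adding the 3 conditions: 357 − 8Q − 8Q = 0, i.e. Q = 357/16.
Back-substituting: q_S = (108 − 357/4)/4 = 75/16, q_I = (124 − 357/4)/4 = 139/16, q_V = (125 − 357/4)/4 = 143/16.
Total output Q = 75/16 + 139/16 + 143/16 = 357/16.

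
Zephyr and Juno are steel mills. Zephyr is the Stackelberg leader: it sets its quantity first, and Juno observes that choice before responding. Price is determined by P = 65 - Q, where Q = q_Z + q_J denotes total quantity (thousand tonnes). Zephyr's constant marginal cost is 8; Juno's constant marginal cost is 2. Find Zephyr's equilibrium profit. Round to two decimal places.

Solve by backward induction. Given q_Z, the follower Juno maximises π_J = (65 - q_Z - q_J)q_J - 2q_J.
Setting the follower's marginal profit to zero, 63 - q_Z - 2q_J = 0, i.e. q_J = (63 - q_Z)/2.
Zephyr substitutes q_J(q_Z) into its own profit: π_Z = q_Z(65 - q_Z - (63 - q_Z)/2) - 8q_Z = (67/2 - (1/2)q_Z)q_Z - 8q_Z.
Maximising: ∂π_Z/∂q_Z = 51/2 - q_Z = 0, giving q_Z = 51/2.
Then q_J = (63 - 51/2)/2 = 75/4.
Price P = 65 - 177/4 = 83/4.
Zephyr's profit: (83/4 - 8)·(51/2) = 325.1250.

325.13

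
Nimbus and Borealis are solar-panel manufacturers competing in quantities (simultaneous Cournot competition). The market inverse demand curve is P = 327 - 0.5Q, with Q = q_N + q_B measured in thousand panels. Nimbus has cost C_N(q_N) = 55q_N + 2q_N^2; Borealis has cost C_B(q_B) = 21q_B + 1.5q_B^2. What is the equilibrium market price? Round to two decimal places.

Nimbus's profit: π_N = (327 - 0.5Q)q_N - (55q_N + 2q_N²). Setting ∂π_N/∂q_N = 0: 272 - 5q_N - (1/2)(q_B) = 0.
Borealis's first-order condition: 306 - 4q_B - (1/2)(q_N) = 0.
Rearranging gives the reaction functions q_N = (272 - (1/2)q_B)/5 and q_B = (306 - (1/2)q_N)/4.
Substituting one into the other gives q_N = 47.3418 and q_B = 70.5823.
Total output Q = 117.9241, so price P = 327 - (1/2)·117.9241 = 268.0380.

268.04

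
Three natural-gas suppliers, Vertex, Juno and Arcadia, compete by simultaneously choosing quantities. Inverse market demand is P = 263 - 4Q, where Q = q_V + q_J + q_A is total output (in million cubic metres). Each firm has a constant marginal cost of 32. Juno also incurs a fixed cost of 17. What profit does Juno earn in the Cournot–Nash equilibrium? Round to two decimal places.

816.77

Each firm earns π_i = (263 - 4Q)q_i - 32q_i.
First-order condition (treating rivals' output as given): 231 - 8q_i - 4·Σ_{j≠i} q_j = 0.
By symmetry each firm produces the same amount; substituting Σ_{j≠i} q_j = 2q_i yields q_i = 231/16.
Price P = 263 - 4·(693/16) = 359/4.
Juno's profit: (359/4 - 32)·(231/16) - 17 = 816.7656.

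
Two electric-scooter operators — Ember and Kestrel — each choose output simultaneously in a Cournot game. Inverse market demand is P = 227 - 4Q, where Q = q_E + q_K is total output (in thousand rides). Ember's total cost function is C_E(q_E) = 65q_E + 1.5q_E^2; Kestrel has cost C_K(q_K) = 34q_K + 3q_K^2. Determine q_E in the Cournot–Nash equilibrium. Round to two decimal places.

10.84

Ember's profit: π_E = (227 - 4Q)q_E - (65q_E + (3/2)q_E²). Setting ∂π_E/∂q_E = 0: 162 - 11q_E - 4(q_K) = 0.
Kestrel's first-order condition: 193 - 14q_K - 4(q_E) = 0.
Best responses: q_E = (162 - 4q_K)/11, q_K = (193 - 4q_E)/14.
Substituting one into the other gives q_E = 748/69 and q_K = 1475/138.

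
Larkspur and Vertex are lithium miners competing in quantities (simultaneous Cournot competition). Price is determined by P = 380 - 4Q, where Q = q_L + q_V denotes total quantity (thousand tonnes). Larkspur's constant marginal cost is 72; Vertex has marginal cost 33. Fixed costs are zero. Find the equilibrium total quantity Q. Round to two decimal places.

54.58

Larkspur's profit: π_L = (380 - 4Q)q_L - (72q_L). Setting ∂π_L/∂q_L = 0: 308 - 8q_L - 4(q_V) = 0.
Vertex's first-order condition: 347 - 8q_V - 4(q_L) = 0.
Best responses: q_L = (308 - 4q_V)/8, q_V = (347 - 4q_L)/8.
Solving the pair: q_L = 269/12, q_V = 193/6.
Total output Q = 269/12 + 193/6 = 655/12.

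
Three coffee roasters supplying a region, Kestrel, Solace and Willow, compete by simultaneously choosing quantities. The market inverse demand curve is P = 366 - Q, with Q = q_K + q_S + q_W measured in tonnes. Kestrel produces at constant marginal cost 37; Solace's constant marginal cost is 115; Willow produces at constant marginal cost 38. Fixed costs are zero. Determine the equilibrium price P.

Kestrel's profit: π_K = (366 - Q)q_K - (37q_K). Setting ∂π_K/∂q_K = 0: 329 - 2q_K - (q_S + q_W) = 0.
Solace's first-order condition: 251 - 2q_S - (q_K + q_W) = 0.
Willow's profit: π_W = (366 - Q)q_W - (38q_W). Setting ∂π_W/∂q_W = 0: 328 - 2q_W - (q_K + q_S) = 0.
Adding the 3 conditions: 908 − 2Q − 2Q = 0, i.e. Q = 227.
Back-substituting: q_K = (329 − 227) = 102, q_S = (251 − 227) = 24, q_W = (328 − 227) = 101.
Total output Q = 227, so price P = 366 - 227 = 139.

139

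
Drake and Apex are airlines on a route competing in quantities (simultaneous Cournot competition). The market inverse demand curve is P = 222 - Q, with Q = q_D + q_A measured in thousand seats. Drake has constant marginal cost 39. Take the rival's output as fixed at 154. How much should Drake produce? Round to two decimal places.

With the rival's output fixed at 154, Drake's profit is π_D = (222 - 154 - q_D)q_D - (39q_D) = (68 - q_D)q_D - (39q_D).
∂π_D/∂q_D = 29 - 2q_D = 0, so q_D = 29/2.

14.50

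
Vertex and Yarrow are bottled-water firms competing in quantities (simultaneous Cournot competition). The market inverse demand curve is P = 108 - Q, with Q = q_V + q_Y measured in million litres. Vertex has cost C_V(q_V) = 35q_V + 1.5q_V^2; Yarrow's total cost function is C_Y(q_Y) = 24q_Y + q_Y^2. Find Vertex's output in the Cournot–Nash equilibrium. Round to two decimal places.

Vertex's profit: π_V = (108 - Q)q_V - (35q_V + (3/2)q_V²). Setting ∂π_V/∂q_V = 0: 73 - 5q_V - (q_Y) = 0.
Yarrow's profit: π_Y = (108 - Q)q_Y - (24q_Y + q_Y²). Setting ∂π_Y/∂q_Y = 0: 84 - 4q_Y - (q_V) = 0.
So q_V = (73 - q_Y)/5 and q_Y = (84 - q_V)/4.
Solving the pair: q_V = 208/19, q_Y = 347/19.

10.95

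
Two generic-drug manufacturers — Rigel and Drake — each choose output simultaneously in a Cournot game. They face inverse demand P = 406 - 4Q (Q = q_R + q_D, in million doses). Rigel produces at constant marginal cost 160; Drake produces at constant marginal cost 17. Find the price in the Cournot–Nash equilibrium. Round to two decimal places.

Rigel's profit: π_R = (406 - 4Q)q_R - (160q_R). Setting ∂π_R/∂q_R = 0: 246 - 8q_R - 4(q_D) = 0.
Drake's profit: π_D = (406 - 4Q)q_D - (17q_D). Setting ∂π_D/∂q_D = 0: 389 - 8q_D - 4(q_R) = 0.
Best responses: q_R = (246 - 4q_D)/8, q_D = (389 - 4q_R)/8.
Substituting one into the other gives q_R = 103/12 and q_D = 133/3.
Total output Q = 635/12, so price P = 406 - 4·(635/12) = 583/3.

194.33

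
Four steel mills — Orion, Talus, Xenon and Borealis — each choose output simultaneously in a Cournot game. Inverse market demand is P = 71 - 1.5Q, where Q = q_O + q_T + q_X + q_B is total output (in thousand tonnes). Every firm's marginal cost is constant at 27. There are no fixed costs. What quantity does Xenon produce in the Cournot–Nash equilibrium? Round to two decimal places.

A representative firm's profit is π_i = q_i(71 - 1.5Q) - 27q_i.
First-order condition (treating rivals' output as given): 44 - 3q_i - (3/2)·Σ_{j≠i} q_j = 0.
By symmetry each firm produces the same amount; substituting Σ_{j≠i} q_j = 3q_i yields q_i = 44/(15/2) = 88/15.

5.87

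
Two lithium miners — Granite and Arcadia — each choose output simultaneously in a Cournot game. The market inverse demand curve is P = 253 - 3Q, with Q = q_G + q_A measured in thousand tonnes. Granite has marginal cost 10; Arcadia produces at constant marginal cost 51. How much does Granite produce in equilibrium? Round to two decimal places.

31.56

Granite's profit: π_G = (253 - 3Q)q_G - (10q_G). Setting ∂π_G/∂q_G = 0: 243 - 6q_G - 3(q_A) = 0.
Arcadia's first-order condition: 202 - 6q_A - 3(q_G) = 0.
Rearranging gives the reaction functions q_G = (243 - 3q_A)/6 and q_A = (202 - 3q_G)/6.
Solving the pair: q_G = 284/9, q_A = 161/9.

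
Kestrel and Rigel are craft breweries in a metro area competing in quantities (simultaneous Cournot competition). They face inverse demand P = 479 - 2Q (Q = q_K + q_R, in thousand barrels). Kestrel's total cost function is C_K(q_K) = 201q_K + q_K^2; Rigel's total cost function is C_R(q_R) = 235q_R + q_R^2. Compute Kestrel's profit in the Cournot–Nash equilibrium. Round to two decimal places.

Kestrel's profit: π_K = (479 - 2Q)q_K - (201q_K + q_K²). Setting ∂π_K/∂q_K = 0: 278 - 6q_K - 2(q_R) = 0.
Rigel's profit: π_R = (479 - 2Q)q_R - (235q_R + q_R²). Setting ∂π_R/∂q_R = 0: 244 - 6q_R - 2(q_K) = 0.
Rearranging gives the reaction functions q_K = (278 - 2q_R)/6 and q_R = (244 - 2q_K)/6.
Solving the pair: q_K = 295/8, q_R = 227/8.
Price P = 479 - 2·(261/4) = 697/2.
Kestrel's profit: (697/2)·(295/8) - 201·(295/8) - (295/8)² = 4079.2969.

4079.30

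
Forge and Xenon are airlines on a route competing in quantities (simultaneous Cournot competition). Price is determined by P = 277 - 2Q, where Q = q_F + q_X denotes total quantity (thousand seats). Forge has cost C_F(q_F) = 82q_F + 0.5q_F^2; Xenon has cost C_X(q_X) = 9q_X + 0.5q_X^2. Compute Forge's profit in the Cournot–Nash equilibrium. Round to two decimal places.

Forge's profit: π_F = (277 - 2Q)q_F - (82q_F + (1/2)q_F²). Setting ∂π_F/∂q_F = 0: 195 - 5q_F - 2(q_X) = 0.
Xenon's profit: π_X = (277 - 2Q)q_X - (9q_X + (1/2)q_X²). Setting ∂π_X/∂q_X = 0: 268 - 5q_X - 2(q_F) = 0.
So q_F = (195 - 2q_X)/5 and q_X = (268 - 2q_F)/5.
Solving the pair: q_F = 439/21, q_X = 950/21.
Price P = 277 - 2·(463/7) = 1013/7.
Forge's profit: (1013/7)·(439/21) - 82·(439/21) - (1/2)(439/21)² = 1092.5227.

1092.52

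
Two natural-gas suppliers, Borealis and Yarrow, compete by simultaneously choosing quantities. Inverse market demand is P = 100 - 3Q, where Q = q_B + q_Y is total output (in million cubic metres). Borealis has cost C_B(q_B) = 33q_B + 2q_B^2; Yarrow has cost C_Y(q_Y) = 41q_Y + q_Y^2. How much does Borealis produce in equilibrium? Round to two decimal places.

Borealis's profit: π_B = (100 - 3Q)q_B - (33q_B + 2q_B²). Setting ∂π_B/∂q_B = 0: 67 - 10q_B - 3(q_Y) = 0.
Yarrow's profit: π_Y = (100 - 3Q)q_Y - (41q_Y + q_Y²). Setting ∂π_Y/∂q_Y = 0: 59 - 8q_Y - 3(q_B) = 0.
Best responses: q_B = (67 - 3q_Y)/10, q_Y = (59 - 3q_B)/8.
Substituting one into the other gives q_B = 359/71 and q_Y = 389/71.

5.06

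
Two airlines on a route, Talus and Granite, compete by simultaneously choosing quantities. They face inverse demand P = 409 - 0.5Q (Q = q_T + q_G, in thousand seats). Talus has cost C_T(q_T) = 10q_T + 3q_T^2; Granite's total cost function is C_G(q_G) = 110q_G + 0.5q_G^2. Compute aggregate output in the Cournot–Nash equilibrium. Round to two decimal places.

184.87

Talus's profit: π_T = (409 - 0.5Q)q_T - (10q_T + 3q_T²). Setting ∂π_T/∂q_T = 0: 399 - 7q_T - (1/2)(q_G) = 0.
Granite's profit: π_G = (409 - 0.5Q)q_G - (110q_G + (1/2)q_G²). Setting ∂π_G/∂q_G = 0: 299 - 2q_G - (1/2)(q_T) = 0.
Best responses: q_T = (399 - (1/2)q_G)/7, q_G = (299 - (1/2)q_T)/2.
Solving the pair: q_T = 47.1636, q_G = 137.7091.
Total output Q = 47.1636 + 137.7091 = 184.8727.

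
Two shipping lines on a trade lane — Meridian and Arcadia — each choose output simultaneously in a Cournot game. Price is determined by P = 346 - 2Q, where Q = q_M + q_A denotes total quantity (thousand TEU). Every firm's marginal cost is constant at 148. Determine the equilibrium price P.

A representative firm's profit is π_i = q_i(346 - 2Q) - 148q_i.
Setting ∂π_i/∂q_i = 0 with rivals' quantities fixed: 198 - 4q_i - 2q_j = 0.
With identical firms every q_j equals q_i, so q_j = q_i and 198 = 6q_i, giving q_i = 33.
Total output Q = 66, so price P = 346 - 2·66 = 214.

214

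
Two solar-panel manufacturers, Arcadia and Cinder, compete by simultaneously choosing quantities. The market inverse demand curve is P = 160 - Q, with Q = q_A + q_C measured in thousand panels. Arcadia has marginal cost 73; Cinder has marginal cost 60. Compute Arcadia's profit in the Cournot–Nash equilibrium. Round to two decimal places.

608.44

Arcadia's profit: π_A = (160 - Q)q_A - (73q_A). Setting ∂π_A/∂q_A = 0: 87 - 2q_A - (q_C) = 0.
Cinder's first-order condition: 100 - 2q_C - (q_A) = 0.
Rearranging gives the reaction functions q_A = (87 - q_C)/2 and q_C = (100 - q_A)/2.
Solving the pair: q_A = 74/3, q_C = 113/3.
Price P = 160 - 187/3 = 293/3.
Arcadia's profit: (293/3 - 73)·(74/3) = 608.4444.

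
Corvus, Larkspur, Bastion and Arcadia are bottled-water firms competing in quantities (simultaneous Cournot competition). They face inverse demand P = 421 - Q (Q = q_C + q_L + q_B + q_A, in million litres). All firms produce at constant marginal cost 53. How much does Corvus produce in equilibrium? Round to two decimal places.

73.60

Each firm earns π_i = (421 - Q)q_i - 53q_i.
First-order condition (treating rivals' output as given): 368 - 2q_i - Σ_{j≠i} q_j = 0.
By symmetry each firm produces the same amount; substituting Σ_{j≠i} q_j = 3q_i yields q_i = 368/5.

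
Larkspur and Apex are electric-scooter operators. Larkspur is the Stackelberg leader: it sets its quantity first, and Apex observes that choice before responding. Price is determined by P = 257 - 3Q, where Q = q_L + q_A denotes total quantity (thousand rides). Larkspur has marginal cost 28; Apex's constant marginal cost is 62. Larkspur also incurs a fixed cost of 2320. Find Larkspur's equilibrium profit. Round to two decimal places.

Solve by backward induction. Given q_L, the follower Apex maximises π_A = (257 - 3q_L - 3q_A)q_A - 62q_A.
Setting the follower's marginal profit to zero, 195 - 3q_L - 6q_A = 0, i.e. q_A = (195 - 3q_L)/6.
Larkspur substitutes q_A(q_L) into its own profit: π_L = q_L(257 - 3q_L - (195 - 3q_L)/2) - 28q_L = (319/2 - (3/2)q_L)q_L - 28q_L.
Leader FOC: 263/2 - 3q_L = 0, so q_L = 263/6.
Then q_A = (195 - 3·(263/6))/6 = 127/12.
Price P = 257 - 3·(653/12) = 375/4.
Larkspur's profit: (375/4 - 28)·(263/6) - 2320 = 562.0417.

562.04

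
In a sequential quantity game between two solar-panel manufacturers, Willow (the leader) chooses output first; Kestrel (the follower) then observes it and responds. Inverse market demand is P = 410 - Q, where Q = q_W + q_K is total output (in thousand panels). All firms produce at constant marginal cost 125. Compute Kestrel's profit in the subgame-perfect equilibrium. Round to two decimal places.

5076.56

The follower Kestrel best-responds to any q_W: π_K = (410 - Q)q_K - 125q_K.
Setting the follower's marginal profit to zero, 285 - q_W - 2q_K = 0, i.e. q_K = (285 - q_W)/2.
Willow substitutes q_K(q_W) into its own profit: π_W = q_W(410 - q_W - (285 - q_W)/2) - 125q_W = (535/2 - (1/2)q_W)q_W - 125q_W.
Maximising: ∂π_W/∂q_W = 285/2 - q_W = 0, giving q_W = 285/2.
Then q_K = (285 - 285/2)/2 = 285/4.
Price P = 410 - 855/4 = 785/4.
Kestrel's profit: (785/4 - 125)·(285/4) = 5076.5625.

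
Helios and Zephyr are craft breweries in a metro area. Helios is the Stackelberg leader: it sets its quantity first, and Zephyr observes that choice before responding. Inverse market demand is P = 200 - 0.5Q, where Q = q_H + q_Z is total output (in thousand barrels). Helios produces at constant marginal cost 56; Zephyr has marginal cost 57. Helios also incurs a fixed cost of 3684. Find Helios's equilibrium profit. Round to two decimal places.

The follower Zephyr best-responds to any q_H: π_Z = (200 - 0.5Q)q_Z - 57q_Z.
Follower FOC: 143 - (1/2)q_H - q_Z = 0, so q_Z(q_H) = (143 - (1/2)q_H).
The leader anticipates this reaction. Substituting into P = 200 - 0.5Q gives P = 257/2 - (1/4)q_H, so π_H = (257/2 - (1/4)q_H)q_H - 56q_H.
The leader's first-order condition 145/2 - (1/2)q_H = 0 yields q_H = 145.
Then q_Z = (143 - (1/2)·145) = 141/2.
Price P = 200 - (1/2)·(431/2) = 369/4.
Helios's profit: (369/4 - 56)·145 - 3684 = 1572.2500.

1572.25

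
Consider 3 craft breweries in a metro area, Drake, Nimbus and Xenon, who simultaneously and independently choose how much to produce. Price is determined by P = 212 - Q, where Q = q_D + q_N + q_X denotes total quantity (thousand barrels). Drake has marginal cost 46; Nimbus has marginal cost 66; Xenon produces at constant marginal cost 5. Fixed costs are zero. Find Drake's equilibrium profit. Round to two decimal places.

1314.06

Drake's profit: π_D = (212 - Q)q_D - (46q_D). Setting ∂π_D/∂q_D = 0: 166 - 2q_D - (q_N + q_X) = 0.
Nimbus's first-order condition: 146 - 2q_N - (q_D + q_X) = 0.
Xenon's profit: π_X = (212 - Q)q_X - (5q_X). Setting ∂π_X/∂q_X = 0: 207 - 2q_X - (q_D + q_N) = 0.
Adding the 3 conditions: 519 − 2Q − 2Q = 0, i.e. Q = 519/4.
Back-substituting: q_D = (166 − 519/4) = 145/4, q_N = (146 − 519/4) = 65/4, q_X = (207 − 519/4) = 309/4.
Price P = 212 - 519/4 = 329/4.
Drake's profit: (329/4 - 46)·(145/4) = 1314.0625.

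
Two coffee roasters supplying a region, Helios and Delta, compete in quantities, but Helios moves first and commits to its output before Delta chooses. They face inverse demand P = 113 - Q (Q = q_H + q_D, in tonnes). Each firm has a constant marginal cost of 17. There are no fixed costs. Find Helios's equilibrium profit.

1152

The follower Delta best-responds to any q_H: π_D = (113 - Q)q_D - 17q_D.
∂π_D/∂q_D = 96 - q_H - 2q_D = 0 gives the reaction function q_D = (96 - q_H)/2.
The leader anticipates this reaction. Substituting into P = 113 - Q gives P = 65 - (1/2)q_H, so π_H = (65 - (1/2)q_H)q_H - 17q_H.
Leader FOC: 48 - q_H = 0, so q_H = 48.
Then q_D = (96 - 48)/2 = 24.
Price P = 113 - 72 = 41.
Helios's profit: (41 - 17)·48 = 1152.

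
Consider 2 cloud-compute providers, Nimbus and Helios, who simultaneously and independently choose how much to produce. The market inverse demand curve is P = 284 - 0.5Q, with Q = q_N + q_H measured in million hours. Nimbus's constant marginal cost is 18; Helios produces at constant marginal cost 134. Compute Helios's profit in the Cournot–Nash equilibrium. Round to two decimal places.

Nimbus's profit: π_N = (284 - 0.5Q)q_N - (18q_N). Setting ∂π_N/∂q_N = 0: 266 - q_N - (1/2)(q_H) = 0.
Helios's profit: π_H = (284 - 0.5Q)q_H - (134q_H). Setting ∂π_H/∂q_H = 0: 150 - q_H - (1/2)(q_N) = 0.
So q_N = (266 - (1/2)q_H) and q_H = (150 - (1/2)q_N).
Substituting one into the other gives q_N = 764/3 and q_H = 68/3.
Price P = 284 - (1/2)·(832/3) = 436/3.
Helios's profit: (436/3 - 134)·(68/3) = 256.8889.

256.89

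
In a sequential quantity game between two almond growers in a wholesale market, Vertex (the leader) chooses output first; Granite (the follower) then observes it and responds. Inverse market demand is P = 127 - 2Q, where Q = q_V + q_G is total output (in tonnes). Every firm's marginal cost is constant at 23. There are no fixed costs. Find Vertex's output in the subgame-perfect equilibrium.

26

Solve by backward induction. Given q_V, the follower Granite maximises π_G = (127 - 2q_V - 2q_G)q_G - 23q_G.
∂π_G/∂q_G = 104 - 2q_V - 4q_G = 0 gives the reaction function q_G = (104 - 2q_V)/4.
Vertex substitutes q_G(q_V) into its own profit: π_V = q_V(127 - 2q_V - (104 - 2q_V)/2) - 23q_V = (75 - q_V)q_V - 23q_V.
Leader FOC: 52 - 2q_V = 0, so q_V = 26.
Then q_G = (104 - 2·26)/4 = 13.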